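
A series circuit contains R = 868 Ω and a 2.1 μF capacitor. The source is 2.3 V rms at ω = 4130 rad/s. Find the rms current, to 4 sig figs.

X_C = 1/(ωC) = 115.3 Ω
Z = 868.0 − j115.3 Ω
|Z| = √(868.0² + 115.3²) = 875.6 Ω
I = V/|Z| = 2.3/875.6 = 2.627 mA

2.627 mA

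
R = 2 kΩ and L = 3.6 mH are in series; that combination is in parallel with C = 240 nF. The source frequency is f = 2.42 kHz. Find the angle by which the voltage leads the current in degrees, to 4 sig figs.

ω = 2πf = 15210 rad/s
X_L = ωL = 54.74 Ω
X_C = 1/(ωC) = 274.0 Ω
Branch 1 (R+jX_L): Z₁ = 2000 + j54.74 Ω, |Z₁| = 2001 Ω
Branch 2 (−jX_C): Z₂ = −j274.0 Ω
Parallel: Z = Z₁Z₂/(Z₁+Z₂), |Z| = 272.5 Ω, ∠Z = -82.18°

-82.18°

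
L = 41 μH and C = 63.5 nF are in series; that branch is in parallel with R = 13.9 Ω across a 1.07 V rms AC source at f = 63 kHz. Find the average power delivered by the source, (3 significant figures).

82.4 mW

ω = 2πf = 395800 rad/s
X_L = ωL = 16.2 Ω
X_C = 1/(ωC) = 39.8 Ω
Branch 1: Z₁ = R = 13.9 Ω
Branch 2 (series LC): Z₂ = j(X_L − X_C) = −j23.6 Ω
Parallel: Z = Z₁Z₂/(Z₁+Z₂), |Z| = 12.0 Ω, ∠Z = -30.5°
I = V/|Z| = 89.4 mA
P = VI cos φ = 1.07 × 0.0894 × cos(-30.5°) = 82.4 mW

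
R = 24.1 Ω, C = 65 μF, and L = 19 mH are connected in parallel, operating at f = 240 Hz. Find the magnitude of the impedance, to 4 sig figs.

13.24 Ω

ω = 2πf = 1508 rad/s
X_L = ωL = 28.65 Ω
X_C = 1/(ωC) = 10.20 Ω
Parallel: admittances add. Y = 1/R + 1/(jωL) + jωC
Y = (0.04149 + j0.06312) S
|Y| = 0.07553 S → |Z| = 1/|Y| = 13.24 Ω, ∠Z = −∠Y = -56.68°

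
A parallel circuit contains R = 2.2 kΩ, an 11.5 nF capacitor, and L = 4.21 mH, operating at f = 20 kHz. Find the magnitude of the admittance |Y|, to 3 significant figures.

636 μS

ω = 2πf = 125700 rad/s
X_L = ωL = 529 Ω
X_C = 1/(ωC) = 692 Ω
Parallel: admittances add. Y = 1/R + 1/(jωL) + jωC
Y = (0.000455 − j0.000445) S
|Y| = 0.000636 S → |Z| = 1/|Y| = 1570 Ω, ∠Z = −∠Y = 44.4°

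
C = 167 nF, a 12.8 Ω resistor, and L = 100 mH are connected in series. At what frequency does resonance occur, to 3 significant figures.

1.23 kHz

ω₀ = 1/√(LC) = 1/√(0.1 × 1.67e-07) = 7738 rad/s
f₀ = ω₀/(2π) = 1.23 kHz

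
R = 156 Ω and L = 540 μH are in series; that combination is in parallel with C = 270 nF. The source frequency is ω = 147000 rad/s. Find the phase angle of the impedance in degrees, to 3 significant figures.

-82.2°

X_L = ωL = 79.4 Ω
X_C = 1/(ωC) = 25.2 Ω
Branch 1 (R+jX_L): Z₁ = 156 + j79.4 Ω, |Z₁| = 175 Ω
Branch 2 (−jX_C): Z₂ = −j25.2 Ω
Parallel: Z = Z₁Z₂/(Z₁+Z₂), |Z| = 26.7 Ω, ∠Z = -82.2°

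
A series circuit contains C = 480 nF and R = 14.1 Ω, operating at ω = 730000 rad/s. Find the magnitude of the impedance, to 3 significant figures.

14.4 Ω

X_C = 1/(ωC) = 2.85 Ω
Z = 14.1 − j2.85 Ω
|Z| = √(14.1² + 2.85²) = 14.4 Ω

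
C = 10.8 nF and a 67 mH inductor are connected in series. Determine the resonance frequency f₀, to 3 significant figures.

5.92 kHz

ω₀ = 1/√(LC) = 1/√(0.067 × 1.08e-08) = 37170 rad/s
f₀ = ω₀/(2π) = 5.92 kHz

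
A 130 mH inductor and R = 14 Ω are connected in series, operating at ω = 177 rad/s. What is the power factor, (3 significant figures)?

X_L = ωL = 23.0 Ω
Z = 14.0 + j23.0 Ω
|Z| = √(14.0² + 23.0²) = 26.9 Ω
∠Z = arctan(23.0/14.0) = 58.7°
cos φ = cos(58.7°) = 0.520

0.520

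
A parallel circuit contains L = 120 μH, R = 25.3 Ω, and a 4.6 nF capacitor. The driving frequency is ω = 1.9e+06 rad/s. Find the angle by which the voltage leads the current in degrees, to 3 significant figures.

-6.29°

X_L = ωL = 228 Ω
X_C = 1/(ωC) = 114 Ω
Parallel: admittances add. Y = 1/R + 1/(jωL) + jωC
Y = (0.0395 + j0.00435) S
|Y| = 0.0398 S → |Z| = 1/|Y| = 25.1 Ω, ∠Z = −∠Y = -6.29°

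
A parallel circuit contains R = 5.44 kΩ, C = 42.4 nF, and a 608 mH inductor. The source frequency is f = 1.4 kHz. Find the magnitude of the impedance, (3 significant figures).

3820 Ω

ω = 2πf = 8796 rad/s
X_L = ωL = 5350 Ω
X_C = 1/(ωC) = 2680 Ω
Parallel: admittances add. Y = 1/R + 1/(jωL) + jωC
Y = (0.000184 + j0.000186) S
|Y| = 0.000262 S → |Z| = 1/|Y| = 3820 Ω, ∠Z = −∠Y = -45.3°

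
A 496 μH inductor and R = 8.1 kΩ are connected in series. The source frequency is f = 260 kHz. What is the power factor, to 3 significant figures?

ω = 2πf = 1.634e+06 rad/s
X_L = ωL = 810 Ω
Z = 8100 + j810 Ω
|Z| = √(8100² + 810²) = 8140 Ω
∠Z = arctan(810/8100) = 5.71°
cos φ = cos(5.71°) = 0.995

0.995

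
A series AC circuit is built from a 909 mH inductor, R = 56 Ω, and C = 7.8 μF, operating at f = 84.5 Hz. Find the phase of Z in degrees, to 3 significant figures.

ω = 2πf = 530.9 rad/s
X_L = ωL = 483 Ω
X_C = 1/(ωC) = 241 Ω
Net reactance X = X_L − X_C = 241 Ω
Z = 56.0 + j241 Ω
|Z| = √(56.0² + 241²) = 248 Ω
∠Z = arctan(241/56.0) = 76.9°

76.9°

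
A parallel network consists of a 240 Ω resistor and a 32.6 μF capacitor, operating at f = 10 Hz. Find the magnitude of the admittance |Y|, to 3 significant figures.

ω = 2πf = 62.83 rad/s
X_C = 1/(ωC) = 488 Ω
Parallel: admittances add. Y = 1/R + jωC
Y = (0.00417 + j0.00205) S
|Y| = 0.00464 S → |Z| = 1/|Y| = 215 Ω, ∠Z = −∠Y = -26.2°

4.64 mS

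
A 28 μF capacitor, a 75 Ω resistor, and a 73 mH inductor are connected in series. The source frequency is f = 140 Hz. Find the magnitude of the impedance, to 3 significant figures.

78.6 Ω

ω = 2πf = 879.6 rad/s
X_L = ωL = 64.2 Ω
X_C = 1/(ωC) = 40.6 Ω
Net reactance X = X_L − X_C = 23.6 Ω
Z = 75.0 + j23.6 Ω
|Z| = √(75.0² + 23.6²) = 78.6 Ω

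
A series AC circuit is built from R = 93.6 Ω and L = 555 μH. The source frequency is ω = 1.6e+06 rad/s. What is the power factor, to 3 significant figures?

0.105

X_L = ωL = 888 Ω
Z = 93.6 + j888 Ω
|Z| = √(93.6² + 888²) = 893 Ω
∠Z = arctan(888/93.6) = 84.0°
cos φ = cos(84.0°) = 0.105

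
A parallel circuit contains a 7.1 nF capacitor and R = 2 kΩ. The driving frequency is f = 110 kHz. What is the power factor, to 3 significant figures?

ω = 2πf = 691200 rad/s
X_C = 1/(ωC) = 204 Ω
Parallel: admittances add. Y = 1/R + jωC
Y = (0.000500 + j0.00491) S
|Y| = 0.00493 S → |Z| = 1/|Y| = 203 Ω, ∠Z = −∠Y = -84.2°
cos φ = cos(-84.2°) = 0.101

0.101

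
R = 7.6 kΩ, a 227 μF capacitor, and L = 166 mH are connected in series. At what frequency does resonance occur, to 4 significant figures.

25.93 Hz

ω₀ = 1/√(LC) = 1/√(0.166 × 0.000227) = 162.9 rad/s
f₀ = ω₀/(2π) = 25.93 Hz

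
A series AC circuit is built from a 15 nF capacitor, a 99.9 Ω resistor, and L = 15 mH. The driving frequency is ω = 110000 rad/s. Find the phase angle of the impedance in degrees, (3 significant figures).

X_L = ωL = 1650 Ω
X_C = 1/(ωC) = 606 Ω
Net reactance X = X_L − X_C = 1040 Ω
Z = 99.9 + j1040 Ω
|Z| = √(99.9² + 1040²) = 1050 Ω
∠Z = arctan(1040/99.9) = 84.5°

84.5°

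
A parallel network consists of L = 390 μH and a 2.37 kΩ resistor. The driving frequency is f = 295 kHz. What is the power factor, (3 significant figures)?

0.292

ω = 2πf = 1.854e+06 rad/s
X_L = ωL = 723 Ω
Parallel: admittances add. Y = 1/R + 1/(jωL)
Y = (0.000422 − j0.00138) S
|Y| = 0.00145 S → |Z| = 1/|Y| = 691 Ω, ∠Z = −∠Y = 73.0°
cos φ = cos(73.0°) = 0.292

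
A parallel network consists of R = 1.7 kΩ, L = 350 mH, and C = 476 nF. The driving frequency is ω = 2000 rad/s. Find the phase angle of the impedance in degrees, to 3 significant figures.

X_L = ωL = 700 Ω
X_C = 1/(ωC) = 1050 Ω
Parallel: admittances add. Y = 1/R + 1/(jωL) + jωC
Y = (0.000588 − j0.000477) S
|Y| = 0.000757 S → |Z| = 1/|Y| = 1320 Ω, ∠Z = −∠Y = 39.0°

39.0°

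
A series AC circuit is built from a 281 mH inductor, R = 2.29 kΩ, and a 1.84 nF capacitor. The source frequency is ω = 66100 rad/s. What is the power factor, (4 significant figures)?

0.2160

X_L = ωL = 18570 Ω
X_C = 1/(ωC) = 8222 Ω
Net reactance X = X_L − X_C = 10350 Ω
Z = 2290 + j10350 Ω
|Z| = √(2290² + 10350²) = 10600 Ω
∠Z = arctan(10350/2290) = 77.53°
cos φ = cos(77.53°) = 0.2160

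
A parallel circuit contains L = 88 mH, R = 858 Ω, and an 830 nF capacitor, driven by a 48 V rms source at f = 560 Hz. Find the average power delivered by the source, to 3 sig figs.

ω = 2πf = 3519 rad/s
X_L = ωL = 310 Ω
X_C = 1/(ωC) = 342 Ω
Parallel: admittances add. Y = 1/R + 1/(jωL) + jωC
Y = (0.00117 − j0.000309) S
|Y| = 0.00121 S → |Z| = 1/|Y| = 829 Ω, ∠Z = −∠Y = 14.9°
I = V/|Z| = 57.9 mA
P = VI cos φ = 48 × 0.0579 × cos(14.9°) = 2.69 W

2.69 W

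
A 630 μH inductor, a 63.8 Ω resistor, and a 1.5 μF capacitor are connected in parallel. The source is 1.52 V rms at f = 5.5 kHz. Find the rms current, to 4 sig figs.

25.46 mA

ω = 2πf = 34560 rad/s
X_L = ωL = 21.77 Ω
X_C = 1/(ωC) = 19.29 Ω
Parallel: admittances add. Y = 1/R + 1/(jωL) + jωC
Y = (0.01567 + j0.005904) S
|Y| = 0.01675 S → |Z| = 1/|Y| = 59.70 Ω, ∠Z = −∠Y = -20.64°
I = V/|Z| = 1.52/59.70 = 25.46 mA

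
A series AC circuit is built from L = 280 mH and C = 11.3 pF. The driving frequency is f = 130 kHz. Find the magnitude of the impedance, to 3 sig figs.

ω = 2πf = 816800 rad/s
X_L = ωL = 229000 Ω
X_C = 1/(ωC) = 108000 Ω
Net reactance X = X_L − X_C = 120000 Ω
Z = j120000 Ω
|Z| = √(0² + 120000²) = 120000 Ω

120000 Ω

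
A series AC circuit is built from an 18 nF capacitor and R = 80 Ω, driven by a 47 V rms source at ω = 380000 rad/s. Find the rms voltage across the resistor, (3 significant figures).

22.6 V

X_C = 1/(ωC) = 146 Ω
Z = 80.0 − j146 Ω
|Z| = √(80.0² + 146²) = 167 Ω
I = V/|Z| = 282 mA
V_R = I·|Z_R| = 0.282 × 80.0 = 22.6 V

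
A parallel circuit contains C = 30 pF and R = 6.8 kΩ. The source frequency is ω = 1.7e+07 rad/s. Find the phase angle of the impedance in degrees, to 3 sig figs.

-73.9°

X_C = 1/(ωC) = 1960 Ω
Parallel: admittances add. Y = 1/R + jωC
Y = (0.000147 + j0.000510) S
|Y| = 0.000531 S → |Z| = 1/|Y| = 1880 Ω, ∠Z = −∠Y = -73.9°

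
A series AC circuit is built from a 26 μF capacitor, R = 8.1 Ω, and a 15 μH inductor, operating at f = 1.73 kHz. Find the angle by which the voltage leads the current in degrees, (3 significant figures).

-22.6°

ω = 2πf = 10870 rad/s
X_L = ωL = 0.163 Ω
X_C = 1/(ωC) = 3.54 Ω
Net reactance X = X_L − X_C = -3.38 Ω
Z = 8.10 − j3.38 Ω
|Z| = √(8.10² + 3.38²) = 8.78 Ω
∠Z = arctan(-3.38/8.10) = -22.6°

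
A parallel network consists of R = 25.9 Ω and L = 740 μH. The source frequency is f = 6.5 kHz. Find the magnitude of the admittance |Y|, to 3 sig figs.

ω = 2πf = 40840 rad/s
X_L = ωL = 30.2 Ω
Parallel: admittances add. Y = 1/R + 1/(jωL)
Y = (0.0386 − j0.0331) S
|Y| = 0.0508 S → |Z| = 1/|Y| = 19.7 Ω, ∠Z = −∠Y = 40.6°

50.8 mS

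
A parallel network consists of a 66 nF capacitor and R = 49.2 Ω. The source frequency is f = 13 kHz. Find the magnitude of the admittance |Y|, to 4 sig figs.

ω = 2πf = 81680 rad/s
X_C = 1/(ωC) = 185.5 Ω
Parallel: admittances add. Y = 1/R + jωC
Y = (0.02033 + j0.005391) S
|Y| = 0.02103 S → |Z| = 1/|Y| = 47.56 Ω, ∠Z = −∠Y = -14.85°

21.03 mS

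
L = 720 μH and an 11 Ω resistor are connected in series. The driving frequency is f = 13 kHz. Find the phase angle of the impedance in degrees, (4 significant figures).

79.41°

ω = 2πf = 81680 rad/s
X_L = ωL = 58.81 Ω
Z = 11.00 + j58.81 Ω
|Z| = √(11.00² + 58.81²) = 59.83 Ω
∠Z = arctan(58.81/11.00) = 79.41°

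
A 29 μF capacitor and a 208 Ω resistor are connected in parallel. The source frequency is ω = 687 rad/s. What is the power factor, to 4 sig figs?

X_C = 1/(ωC) = 50.19 Ω
Parallel: admittances add. Y = 1/R + jωC
Y = (0.004808 + j0.01992) S
|Y| = 0.02049 S → |Z| = 1/|Y| = 48.79 Ω, ∠Z = −∠Y = -76.43°
cos φ = cos(-76.43°) = 0.2346

0.2346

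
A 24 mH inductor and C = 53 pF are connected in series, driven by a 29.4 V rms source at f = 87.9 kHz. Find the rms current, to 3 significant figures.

ω = 2πf = 552300 rad/s
X_L = ωL = 13300 Ω
X_C = 1/(ωC) = 34200 Ω
Net reactance X = X_L − X_C = -20900 Ω
Z = − j20900 Ω
|Z| = √(0² + 20900²) = 20900 Ω
I = V/|Z| = 29.4/20900 = 1.41 mA

1.41 mA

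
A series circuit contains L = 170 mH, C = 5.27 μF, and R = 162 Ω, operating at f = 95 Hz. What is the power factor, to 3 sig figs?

ω = 2πf = 596.9 rad/s
X_L = ωL = 101 Ω
X_C = 1/(ωC) = 318 Ω
Net reactance X = X_L − X_C = -216 Ω
Z = 162 − j216 Ω
|Z| = √(162² + 216²) = 270 Ω
∠Z = arctan(-216/162) = -53.2°
cos φ = cos(-53.2°) = 0.599

0.599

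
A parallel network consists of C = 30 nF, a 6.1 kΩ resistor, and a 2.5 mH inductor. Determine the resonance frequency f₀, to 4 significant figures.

18.38 kHz

ω₀ = 1/√(LC) = 1/√(0.0025 × 3e-08) = 115500 rad/s
f₀ = ω₀/(2π) = 18.38 kHz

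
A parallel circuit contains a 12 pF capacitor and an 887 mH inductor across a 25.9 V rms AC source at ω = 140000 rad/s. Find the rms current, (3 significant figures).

165 μA

X_L = ωL = 124000 Ω
X_C = 1/(ωC) = 595000 Ω
Parallel: admittances add. Y = 1/(jωL) + jωC
Y = (0 − j6.37e-06) S
|Y| = 6.37e-06 S → |Z| = 1/|Y| = 157000 Ω, ∠Z = −∠Y = 90.0°
I = V/|Z| = 25.9/157000 = 165 μA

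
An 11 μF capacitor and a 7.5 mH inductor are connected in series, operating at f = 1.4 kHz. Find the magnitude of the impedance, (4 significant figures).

55.64 Ω

ω = 2πf = 8796 rad/s
X_L = ωL = 65.97 Ω
X_C = 1/(ωC) = 10.33 Ω
Net reactance X = X_L − X_C = 55.64 Ω
Z = j55.64 Ω
|Z| = √(0² + 55.64²) = 55.64 Ω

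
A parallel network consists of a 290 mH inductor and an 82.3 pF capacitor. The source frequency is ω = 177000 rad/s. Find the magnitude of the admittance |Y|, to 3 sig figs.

X_L = ωL = 51300 Ω
X_C = 1/(ωC) = 68600 Ω
Parallel: admittances add. Y = 1/(jωL) + jωC
Y = (0 − j4.91e-06) S
|Y| = 4.91e-06 S → |Z| = 1/|Y| = 203000 Ω, ∠Z = −∠Y = 90.0°

4.91 μS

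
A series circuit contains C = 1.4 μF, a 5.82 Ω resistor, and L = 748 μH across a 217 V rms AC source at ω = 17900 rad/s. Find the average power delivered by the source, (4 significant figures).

X_L = ωL = 13.39 Ω
X_C = 1/(ωC) = 39.90 Ω
Net reactance X = X_L − X_C = -26.52 Ω
Z = 5.820 − j26.52 Ω
|Z| = √(5.820² + 26.52²) = 27.15 Ω
∠Z = arctan(-26.52/5.820) = -77.62°
I = V/|Z| = 7.994 A
P = VI cos φ = 217 × 7.994 × cos(-77.62°) = 371.9 W

371.9 W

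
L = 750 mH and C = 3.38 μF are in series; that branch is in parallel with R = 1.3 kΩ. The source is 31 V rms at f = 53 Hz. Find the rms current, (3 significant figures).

ω = 2πf = 333.0 rad/s
X_L = ωL = 250 Ω
X_C = 1/(ωC) = 888 Ω
Branch 1: Z₁ = R = 1300 Ω
Branch 2 (series LC): Z₂ = j(X_L − X_C) = −j639 Ω
Parallel: Z = Z₁Z₂/(Z₁+Z₂), |Z| = 573 Ω, ∠Z = -63.8°
I = V/|Z| = 31/573 = 54.1 mA

54.1 mA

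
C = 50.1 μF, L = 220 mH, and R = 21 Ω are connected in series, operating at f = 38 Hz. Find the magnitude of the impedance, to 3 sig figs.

ω = 2πf = 238.8 rad/s
X_L = ωL = 52.5 Ω
X_C = 1/(ωC) = 83.6 Ω
Net reactance X = X_L − X_C = -31.1 Ω
Z = 21.0 − j31.1 Ω
|Z| = √(21.0² + 31.1²) = 37.5 Ω

37.5 Ω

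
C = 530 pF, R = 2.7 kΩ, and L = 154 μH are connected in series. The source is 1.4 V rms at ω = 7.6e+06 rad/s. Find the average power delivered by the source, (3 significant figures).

X_L = ωL = 1170 Ω
X_C = 1/(ωC) = 248 Ω
Net reactance X = X_L − X_C = 922 Ω
Z = 2700 + j922 Ω
|Z| = √(2700² + 922²) = 2850 Ω
∠Z = arctan(922/2700) = 18.9°
I = V/|Z| = 491 μA
P = VI cos φ = 1.4 × 0.000491 × cos(18.9°) = 650 μW

650 μW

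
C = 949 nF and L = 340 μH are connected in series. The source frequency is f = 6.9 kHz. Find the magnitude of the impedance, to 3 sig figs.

9.57 Ω

ω = 2πf = 43350 rad/s
X_L = ωL = 14.7 Ω
X_C = 1/(ωC) = 24.3 Ω
Net reactance X = X_L − X_C = -9.57 Ω
Z = − j9.57 Ω
|Z| = √(0² + 9.57²) = 9.57 Ω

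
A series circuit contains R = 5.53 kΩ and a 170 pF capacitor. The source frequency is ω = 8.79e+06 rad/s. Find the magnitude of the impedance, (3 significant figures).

5570 Ω

X_C = 1/(ωC) = 669 Ω
Z = 5530 − j669 Ω
|Z| = √(5530² + 669²) = 5570 Ω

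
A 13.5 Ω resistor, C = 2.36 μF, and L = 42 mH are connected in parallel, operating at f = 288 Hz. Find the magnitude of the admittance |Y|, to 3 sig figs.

74.6 mS

ω = 2πf = 1810 rad/s
X_L = ωL = 76.0 Ω
X_C = 1/(ωC) = 234 Ω
Parallel: admittances add. Y = 1/R + 1/(jωL) + jωC
Y = (0.0741 − j0.00889) S
|Y| = 0.0746 S → |Z| = 1/|Y| = 13.4 Ω, ∠Z = −∠Y = 6.84°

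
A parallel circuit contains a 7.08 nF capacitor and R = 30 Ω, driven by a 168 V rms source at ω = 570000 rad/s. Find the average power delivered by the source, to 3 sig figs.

X_C = 1/(ωC) = 248 Ω
Parallel: admittances add. Y = 1/R + jωC
Y = (0.0333 + j0.00404) S
|Y| = 0.0336 S → |Z| = 1/|Y| = 29.8 Ω, ∠Z = −∠Y = -6.90°
I = V/|Z| = 5.64 A
P = VI cos φ = 168 × 5.64 × cos(-6.90°) = 941 W

941 W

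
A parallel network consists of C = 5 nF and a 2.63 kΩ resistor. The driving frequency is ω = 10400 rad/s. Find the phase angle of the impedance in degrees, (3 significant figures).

-7.79°

X_C = 1/(ωC) = 19200 Ω
Parallel: admittances add. Y = 1/R + jωC
Y = (0.000380 + j5.2e-05) S
|Y| = 0.000384 S → |Z| = 1/|Y| = 2610 Ω, ∠Z = −∠Y = -7.79°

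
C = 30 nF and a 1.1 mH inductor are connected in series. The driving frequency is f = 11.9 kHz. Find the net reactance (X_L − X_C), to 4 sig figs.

-363.6 Ω

ω = 2πf = 74770 rad/s
X_L = ωL = 82.25 Ω
X_C = 1/(ωC) = 445.8 Ω
X = 82.25 − 445.8 = -363.6 Ω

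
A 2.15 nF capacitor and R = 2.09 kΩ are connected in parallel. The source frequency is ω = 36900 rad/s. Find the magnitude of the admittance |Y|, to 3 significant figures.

X_C = 1/(ωC) = 12600 Ω
Parallel: admittances add. Y = 1/R + jωC
Y = (0.000478 + j7.93e-05) S
|Y| = 0.000485 S → |Z| = 1/|Y| = 2060 Ω, ∠Z = −∠Y = -9.41°

485 μS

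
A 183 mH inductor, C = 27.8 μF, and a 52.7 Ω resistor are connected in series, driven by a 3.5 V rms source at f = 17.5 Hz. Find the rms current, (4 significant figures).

11.24 mA

ω = 2πf = 110.0 rad/s
X_L = ωL = 20.12 Ω
X_C = 1/(ωC) = 327.1 Ω
Net reactance X = X_L − X_C = -307.0 Ω
Z = 52.70 − j307.0 Ω
|Z| = √(52.70² + 307.0²) = 311.5 Ω
I = V/|Z| = 3.5/311.5 = 11.24 mA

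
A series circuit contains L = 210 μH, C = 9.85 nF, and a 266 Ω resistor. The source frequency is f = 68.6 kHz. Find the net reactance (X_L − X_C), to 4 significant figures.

-145.0 Ω

ω = 2πf = 431000 rad/s
X_L = ωL = 90.52 Ω
X_C = 1/(ωC) = 235.5 Ω
X = 90.52 − 235.5 = -145.0 Ω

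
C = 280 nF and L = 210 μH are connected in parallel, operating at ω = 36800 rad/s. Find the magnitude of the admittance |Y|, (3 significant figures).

119 mS

X_L = ωL = 7.73 Ω
X_C = 1/(ωC) = 97.0 Ω
Parallel: admittances add. Y = 1/(jωL) + jωC
Y = (0 − j0.119) S
|Y| = 0.119 S → |Z| = 1/|Y| = 8.40 Ω, ∠Z = −∠Y = 90.0°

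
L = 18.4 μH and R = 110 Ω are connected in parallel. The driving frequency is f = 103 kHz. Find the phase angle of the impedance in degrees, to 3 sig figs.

83.8°

ω = 2πf = 647200 rad/s
X_L = ωL = 11.9 Ω
Parallel: admittances add. Y = 1/R + 1/(jωL)
Y = (0.00909 − j0.0840) S
|Y| = 0.0845 S → |Z| = 1/|Y| = 11.8 Ω, ∠Z = −∠Y = 83.8°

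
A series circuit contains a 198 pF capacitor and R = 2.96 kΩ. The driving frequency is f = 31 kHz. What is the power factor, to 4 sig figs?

ω = 2πf = 194800 rad/s
X_C = 1/(ωC) = 25930 Ω
Z = 2960 − j25930 Ω
|Z| = √(2960² + 25930²) = 26100 Ω
∠Z = arctan(-25930/2960) = -83.49°
cos φ = cos(-83.49°) = 0.1134

0.1134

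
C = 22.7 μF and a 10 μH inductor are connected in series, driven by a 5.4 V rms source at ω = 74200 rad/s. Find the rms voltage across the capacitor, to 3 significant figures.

X_L = ωL = 0.742 Ω
X_C = 1/(ωC) = 0.594 Ω
Net reactance X = X_L − X_C = 0.148 Ω
Z = j0.148 Ω
|Z| = √(0² + 0.148²) = 0.148 Ω
I = V/|Z| = 36.4 A
V_C = I·|Z_C| = 36.4 × 0.594 = 21.6 V

21.6 V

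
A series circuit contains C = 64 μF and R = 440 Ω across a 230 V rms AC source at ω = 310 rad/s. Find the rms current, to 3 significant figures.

X_C = 1/(ωC) = 50.4 Ω
Z = 440 − j50.4 Ω
|Z| = √(440² + 50.4²) = 443 Ω
I = V/|Z| = 230/443 = 519 mA

519 mA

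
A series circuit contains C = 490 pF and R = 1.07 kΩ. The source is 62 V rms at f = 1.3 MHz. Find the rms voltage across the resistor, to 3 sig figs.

60.4 V

ω = 2πf = 8.168e+06 rad/s
X_C = 1/(ωC) = 250 Ω
Z = 1070 − j250 Ω
|Z| = √(1070² + 250²) = 1100 Ω
I = V/|Z| = 56.4 mA
V_R = I·|Z_R| = 0.0564 × 1070 = 60.4 V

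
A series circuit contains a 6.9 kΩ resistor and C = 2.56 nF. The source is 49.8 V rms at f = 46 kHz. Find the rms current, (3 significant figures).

ω = 2πf = 289000 rad/s
X_C = 1/(ωC) = 1350 Ω
Z = 6900 − j1350 Ω
|Z| = √(6900² + 1350²) = 7030 Ω
I = V/|Z| = 49.8/7030 = 7.08 mA

7.08 mA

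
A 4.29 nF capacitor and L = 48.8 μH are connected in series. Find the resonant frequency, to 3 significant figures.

ω₀ = 1/√(LC) = 1/√(4.88e-05 × 4.29e-09) = 2.186e+06 rad/s
f₀ = ω₀/(2π) = 348 kHz

348 kHz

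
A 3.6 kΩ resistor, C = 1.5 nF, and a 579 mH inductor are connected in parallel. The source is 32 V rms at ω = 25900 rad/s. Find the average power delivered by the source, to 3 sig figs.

284 mW

X_L = ωL = 15000 Ω
X_C = 1/(ωC) = 25700 Ω
Parallel: admittances add. Y = 1/R + 1/(jωL) + jωC
Y = (0.000278 − j2.78e-05) S
|Y| = 0.000279 S → |Z| = 1/|Y| = 3580 Ω, ∠Z = −∠Y = 5.72°
I = V/|Z| = 8.93 mA
P = VI cos φ = 32 × 0.00893 × cos(5.72°) = 284 mW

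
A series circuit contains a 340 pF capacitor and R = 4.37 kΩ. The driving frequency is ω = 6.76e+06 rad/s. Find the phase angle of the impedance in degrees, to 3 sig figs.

-5.69°

X_C = 1/(ωC) = 435 Ω
Z = 4370 − j435 Ω
|Z| = √(4370² + 435²) = 4390 Ω
∠Z = arctan(-435/4370) = -5.69°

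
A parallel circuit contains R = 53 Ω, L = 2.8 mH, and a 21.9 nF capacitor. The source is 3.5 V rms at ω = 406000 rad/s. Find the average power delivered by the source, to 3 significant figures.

X_L = ωL = 1140 Ω
X_C = 1/(ωC) = 112 Ω
Parallel: admittances add. Y = 1/R + 1/(jωL) + jωC
Y = (0.0189 + j0.00801) S
|Y| = 0.0205 S → |Z| = 1/|Y| = 48.8 Ω, ∠Z = −∠Y = -23.0°
I = V/|Z| = 71.7 mA
P = VI cos φ = 3.5 × 0.0717 × cos(-23.0°) = 231 mW

231 mW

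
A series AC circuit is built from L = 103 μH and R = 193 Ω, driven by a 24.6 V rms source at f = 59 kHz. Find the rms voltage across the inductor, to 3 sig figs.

4.77 V

ω = 2πf = 370700 rad/s
X_L = ωL = 38.2 Ω
Z = 193 + j38.2 Ω
|Z| = √(193² + 38.2²) = 197 Ω
I = V/|Z| = 125 mA
V_L = I·|Z_L| = 0.125 × 38.2 = 4.77 V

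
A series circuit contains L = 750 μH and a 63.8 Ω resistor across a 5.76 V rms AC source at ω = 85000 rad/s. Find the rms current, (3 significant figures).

63.9 mA

X_L = ωL = 63.8 Ω
Z = 63.8 + j63.8 Ω
|Z| = √(63.8² + 63.8²) = 90.2 Ω
I = V/|Z| = 5.76/90.2 = 63.9 mA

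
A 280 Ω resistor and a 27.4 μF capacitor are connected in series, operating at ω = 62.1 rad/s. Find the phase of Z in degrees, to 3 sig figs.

X_C = 1/(ωC) = 588 Ω
Z = 280 − j588 Ω
|Z| = √(280² + 588²) = 651 Ω
∠Z = arctan(-588/280) = -64.5°

-64.5°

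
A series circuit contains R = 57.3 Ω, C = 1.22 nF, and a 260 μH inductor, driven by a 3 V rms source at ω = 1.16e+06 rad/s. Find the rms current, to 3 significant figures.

7.33 mA

X_L = ωL = 302 Ω
X_C = 1/(ωC) = 707 Ω
Net reactance X = X_L − X_C = -405 Ω
Z = 57.3 − j405 Ω
|Z| = √(57.3² + 405²) = 409 Ω
I = V/|Z| = 3/409 = 7.33 mA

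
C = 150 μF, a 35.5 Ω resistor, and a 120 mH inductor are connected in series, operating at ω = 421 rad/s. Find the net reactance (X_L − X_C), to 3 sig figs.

X_L = ωL = 50.5 Ω
X_C = 1/(ωC) = 15.8 Ω
X = 50.5 − 15.8 = 34.7 Ω

34.7 Ω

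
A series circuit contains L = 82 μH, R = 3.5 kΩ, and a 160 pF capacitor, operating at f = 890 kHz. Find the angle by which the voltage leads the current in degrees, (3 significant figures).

-10.7°

ω = 2πf = 5.592e+06 rad/s
X_L = ωL = 459 Ω
X_C = 1/(ωC) = 1120 Ω
Net reactance X = X_L − X_C = -659 Ω
Z = 3500 − j659 Ω
|Z| = √(3500² + 659²) = 3560 Ω
∠Z = arctan(-659/3500) = -10.7°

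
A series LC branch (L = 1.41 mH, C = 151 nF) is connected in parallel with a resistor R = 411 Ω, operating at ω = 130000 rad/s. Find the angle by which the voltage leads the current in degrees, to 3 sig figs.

X_L = ωL = 183 Ω
X_C = 1/(ωC) = 50.9 Ω
Branch 1: Z₁ = R = 411 Ω
Branch 2 (series LC): Z₂ = j(X_L − X_C) = j132 Ω
Parallel: Z = Z₁Z₂/(Z₁+Z₂), |Z| = 126 Ω, ∠Z = 72.1°

72.1°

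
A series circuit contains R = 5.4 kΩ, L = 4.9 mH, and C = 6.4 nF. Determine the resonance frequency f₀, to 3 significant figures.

28.4 kHz

ω₀ = 1/√(LC) = 1/√(0.0049 × 6.4e-09) = 178600 rad/s
f₀ = ω₀/(2π) = 28.4 kHz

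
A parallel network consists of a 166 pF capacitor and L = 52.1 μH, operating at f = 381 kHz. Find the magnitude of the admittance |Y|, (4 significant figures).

ω = 2πf = 2.394e+06 rad/s
X_L = ωL = 124.7 Ω
X_C = 1/(ωC) = 2516 Ω
Parallel: admittances add. Y = 1/(jωL) + jωC
Y = (0 − j0.007620) S
|Y| = 0.007620 S → |Z| = 1/|Y| = 131.2 Ω, ∠Z = −∠Y = 90.00°

7.620 mS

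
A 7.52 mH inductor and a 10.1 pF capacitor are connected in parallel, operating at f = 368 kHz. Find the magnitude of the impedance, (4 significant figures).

ω = 2πf = 2.312e+06 rad/s
X_L = ωL = 17390 Ω
X_C = 1/(ωC) = 42820 Ω
Parallel: admittances add. Y = 1/(jωL) + jωC
Y = (0 − j3.416e-05) S
|Y| = 3.416e-05 S → |Z| = 1/|Y| = 29280 Ω, ∠Z = −∠Y = 90.00°

29280 Ω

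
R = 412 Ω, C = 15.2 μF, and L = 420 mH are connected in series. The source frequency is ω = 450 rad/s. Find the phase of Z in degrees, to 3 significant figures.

5.93°

X_L = ωL = 189 Ω
X_C = 1/(ωC) = 146 Ω
Net reactance X = X_L − X_C = 42.8 Ω
Z = 412 + j42.8 Ω
|Z| = √(412² + 42.8²) = 414 Ω
∠Z = arctan(42.8/412) = 5.93°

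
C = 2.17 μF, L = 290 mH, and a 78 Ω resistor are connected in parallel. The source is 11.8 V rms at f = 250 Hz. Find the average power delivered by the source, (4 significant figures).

1.785 W

ω = 2πf = 1571 rad/s
X_L = ωL = 455.5 Ω
X_C = 1/(ωC) = 293.4 Ω
Parallel: admittances add. Y = 1/R + 1/(jωL) + jωC
Y = (0.01282 + j0.001213) S
|Y| = 0.01288 S → |Z| = 1/|Y| = 77.65 Ω, ∠Z = −∠Y = -5.407°
I = V/|Z| = 152.0 mA
P = VI cos φ = 11.8 × 0.1520 × cos(-5.407°) = 1.785 W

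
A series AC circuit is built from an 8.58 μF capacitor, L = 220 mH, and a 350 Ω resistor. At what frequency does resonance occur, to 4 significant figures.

ω₀ = 1/√(LC) = 1/√(0.22 × 8.58e-06) = 727.9 rad/s
f₀ = ω₀/(2π) = 115.8 Hz

115.8 Hz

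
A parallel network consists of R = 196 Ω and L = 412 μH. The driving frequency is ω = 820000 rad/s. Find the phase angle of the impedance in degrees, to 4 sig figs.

X_L = ωL = 337.8 Ω
Parallel: admittances add. Y = 1/R + 1/(jωL)
Y = (0.005102 − j0.002960) S
|Y| = 0.005899 S → |Z| = 1/|Y| = 169.5 Ω, ∠Z = −∠Y = 30.12°

30.12°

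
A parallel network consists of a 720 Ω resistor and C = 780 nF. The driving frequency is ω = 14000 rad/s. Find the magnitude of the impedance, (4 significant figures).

90.84 Ω

X_C = 1/(ωC) = 91.58 Ω
Parallel: admittances add. Y = 1/R + jωC
Y = (0.001389 + j0.01092) S
|Y| = 0.01101 S → |Z| = 1/|Y| = 90.84 Ω, ∠Z = −∠Y = -82.75°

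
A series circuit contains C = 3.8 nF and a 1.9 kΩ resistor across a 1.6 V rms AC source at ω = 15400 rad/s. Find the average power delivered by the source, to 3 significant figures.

16.5 μW

X_C = 1/(ωC) = 17100 Ω
Z = 1900 − j17100 Ω
|Z| = √(1900² + 17100²) = 17200 Ω
∠Z = arctan(-17100/1900) = -83.7°
I = V/|Z| = 93.1 μA
P = VI cos φ = 1.6 × 9.31e-05 × cos(-83.7°) = 16.5 μW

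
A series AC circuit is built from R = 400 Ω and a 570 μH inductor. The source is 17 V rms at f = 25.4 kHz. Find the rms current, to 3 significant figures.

ω = 2πf = 159600 rad/s
X_L = ωL = 91.0 Ω
Z = 400 + j91.0 Ω
|Z| = √(400² + 91.0²) = 410 Ω
I = V/|Z| = 17/410 = 41.4 mA

41.4 mA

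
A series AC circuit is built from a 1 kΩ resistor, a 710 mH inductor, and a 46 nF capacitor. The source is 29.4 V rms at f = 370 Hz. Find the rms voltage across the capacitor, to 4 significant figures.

ω = 2πf = 2325 rad/s
X_L = ωL = 1651 Ω
X_C = 1/(ωC) = 9351 Ω
Net reactance X = X_L − X_C = -7700 Ω
Z = 1000 − j7700 Ω
|Z| = √(1000² + 7700²) = 7765 Ω
I = V/|Z| = 3.786 mA
V_C = I·|Z_C| = 0.003786 × 9351 = 35.40 V

35.40 V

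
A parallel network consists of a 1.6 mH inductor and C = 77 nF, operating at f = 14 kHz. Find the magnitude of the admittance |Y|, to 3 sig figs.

332 μS

ω = 2πf = 87960 rad/s
X_L = ωL = 141 Ω
X_C = 1/(ωC) = 148 Ω
Parallel: admittances add. Y = 1/(jωL) + jωC
Y = (0 − j0.000332) S
|Y| = 0.000332 S → |Z| = 1/|Y| = 3010 Ω, ∠Z = −∠Y = 90.0°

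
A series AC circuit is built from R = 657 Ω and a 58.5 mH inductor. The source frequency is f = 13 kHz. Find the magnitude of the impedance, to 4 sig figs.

ω = 2πf = 81680 rad/s
X_L = ωL = 4778 Ω
Z = 657.0 + j4778 Ω
|Z| = √(657.0² + 4778²) = 4823 Ω

4823 Ω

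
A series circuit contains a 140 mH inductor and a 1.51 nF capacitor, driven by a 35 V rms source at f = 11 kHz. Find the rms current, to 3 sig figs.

ω = 2πf = 69120 rad/s
X_L = ωL = 9680 Ω
X_C = 1/(ωC) = 9580 Ω
Net reactance X = X_L − X_C = 94.2 Ω
Z = j94.2 Ω
|Z| = √(0² + 94.2²) = 94.2 Ω
I = V/|Z| = 35/94.2 = 371 mA

371 mA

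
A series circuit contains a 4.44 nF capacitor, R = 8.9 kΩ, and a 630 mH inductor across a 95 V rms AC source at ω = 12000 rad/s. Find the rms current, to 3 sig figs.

X_L = ωL = 7560 Ω
X_C = 1/(ωC) = 18800 Ω
Net reactance X = X_L − X_C = -11200 Ω
Z = 8900 − j11200 Ω
|Z| = √(8900² + 11200²) = 14300 Ω
I = V/|Z| = 95/14300 = 6.64 mA

6.64 mA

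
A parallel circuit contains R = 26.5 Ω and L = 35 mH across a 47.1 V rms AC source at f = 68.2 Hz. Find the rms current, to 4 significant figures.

ω = 2πf = 428.5 rad/s
X_L = ωL = 15.00 Ω
Parallel: admittances add. Y = 1/R + 1/(jωL)
Y = (0.03774 − j0.06668) S
|Y| = 0.07661 S → |Z| = 1/|Y| = 13.05 Ω, ∠Z = −∠Y = 60.49°
I = V/|Z| = 47.1/13.05 = 3.609 A

3.609 A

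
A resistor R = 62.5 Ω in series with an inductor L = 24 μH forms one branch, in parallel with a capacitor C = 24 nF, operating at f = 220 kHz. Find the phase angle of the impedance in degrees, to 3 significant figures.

ω = 2πf = 1.382e+06 rad/s
X_L = ωL = 33.2 Ω
X_C = 1/(ωC) = 30.1 Ω
Branch 1 (R+jX_L): Z₁ = 62.5 + j33.2 Ω, |Z₁| = 70.8 Ω
Branch 2 (−jX_C): Z₂ = −j30.1 Ω
Parallel: Z = Z₁Z₂/(Z₁+Z₂), |Z| = 34.1 Ω, ∠Z = -64.8°

-64.8°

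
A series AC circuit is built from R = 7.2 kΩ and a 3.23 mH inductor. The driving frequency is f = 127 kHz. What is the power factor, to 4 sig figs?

ω = 2πf = 798000 rad/s
X_L = ωL = 2577 Ω
Z = 7200 + j2577 Ω
|Z| = √(7200² + 2577²) = 7647 Ω
∠Z = arctan(2577/7200) = 19.70°
cos φ = cos(19.70°) = 0.9415

0.9415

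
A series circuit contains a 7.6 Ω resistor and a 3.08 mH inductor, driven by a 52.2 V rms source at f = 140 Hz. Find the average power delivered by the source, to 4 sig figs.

318.1 W

ω = 2πf = 879.6 rad/s
X_L = ωL = 2.709 Ω
Z = 7.600 + j2.709 Ω
|Z| = √(7.600² + 2.709²) = 8.068 Ω
∠Z = arctan(2.709/7.600) = 19.62°
I = V/|Z| = 6.470 A
P = VI cos φ = 52.2 × 6.470 × cos(19.62°) = 318.1 W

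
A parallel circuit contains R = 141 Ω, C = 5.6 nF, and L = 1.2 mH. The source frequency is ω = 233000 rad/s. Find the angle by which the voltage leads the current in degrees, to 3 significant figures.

17.8°

X_L = ωL = 280 Ω
X_C = 1/(ωC) = 766 Ω
Parallel: admittances add. Y = 1/R + 1/(jωL) + jωC
Y = (0.00709 − j0.00227) S
|Y| = 0.00745 S → |Z| = 1/|Y| = 134 Ω, ∠Z = −∠Y = 17.8°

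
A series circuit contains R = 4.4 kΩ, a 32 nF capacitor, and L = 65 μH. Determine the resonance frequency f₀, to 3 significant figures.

ω₀ = 1/√(LC) = 1/√(6.5e-05 × 3.2e-08) = 693400 rad/s
f₀ = ω₀/(2π) = 110 kHz

110 kHz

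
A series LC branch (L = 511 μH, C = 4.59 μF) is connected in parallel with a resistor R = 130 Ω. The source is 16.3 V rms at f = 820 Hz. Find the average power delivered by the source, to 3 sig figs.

2.04 W

ω = 2πf = 5152 rad/s
X_L = ωL = 2.63 Ω
X_C = 1/(ωC) = 42.3 Ω
Branch 1: Z₁ = R = 130 Ω
Branch 2 (series LC): Z₂ = j(X_L − X_C) = −j39.7 Ω
Parallel: Z = Z₁Z₂/(Z₁+Z₂), |Z| = 37.9 Ω, ∠Z = -73.0°
I = V/|Z| = 430 mA
P = VI cos φ = 16.3 × 0.430 × cos(-73.0°) = 2.04 W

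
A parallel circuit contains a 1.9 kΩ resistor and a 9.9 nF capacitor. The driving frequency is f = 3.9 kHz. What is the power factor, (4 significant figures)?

0.9082

ω = 2πf = 24500 rad/s
X_C = 1/(ωC) = 4122 Ω
Parallel: admittances add. Y = 1/R + jωC
Y = (0.0005263 + j0.0002426) S
|Y| = 0.0005795 S → |Z| = 1/|Y| = 1726 Ω, ∠Z = −∠Y = -24.75°
cos φ = cos(-24.75°) = 0.9082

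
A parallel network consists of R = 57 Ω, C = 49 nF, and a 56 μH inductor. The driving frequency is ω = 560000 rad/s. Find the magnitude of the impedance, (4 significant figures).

X_L = ωL = 31.36 Ω
X_C = 1/(ωC) = 36.44 Ω
Parallel: admittances add. Y = 1/R + 1/(jωL) + jωC
Y = (0.01754 − j0.004448) S
|Y| = 0.01810 S → |Z| = 1/|Y| = 55.25 Ω, ∠Z = −∠Y = 14.23°

55.25 Ω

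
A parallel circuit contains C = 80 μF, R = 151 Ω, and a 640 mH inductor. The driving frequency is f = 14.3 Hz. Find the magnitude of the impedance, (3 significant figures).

82.2 Ω

ω = 2πf = 89.85 rad/s
X_L = ωL = 57.5 Ω
X_C = 1/(ωC) = 139 Ω
Parallel: admittances add. Y = 1/R + 1/(jωL) + jωC
Y = (0.00662 − j0.0102) S
|Y| = 0.0122 S → |Z| = 1/|Y| = 82.2 Ω, ∠Z = −∠Y = 57.0°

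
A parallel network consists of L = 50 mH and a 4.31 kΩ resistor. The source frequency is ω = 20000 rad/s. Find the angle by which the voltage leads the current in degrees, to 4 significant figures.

76.94°

X_L = ωL = 1000 Ω
Parallel: admittances add. Y = 1/R + 1/(jωL)
Y = (0.0002320 − j0.001000) S
|Y| = 0.001027 S → |Z| = 1/|Y| = 974.1 Ω, ∠Z = −∠Y = 76.94°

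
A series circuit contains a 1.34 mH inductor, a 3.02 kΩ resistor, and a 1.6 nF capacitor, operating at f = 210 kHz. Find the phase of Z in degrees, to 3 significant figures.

ω = 2πf = 1.319e+06 rad/s
X_L = ωL = 1770 Ω
X_C = 1/(ωC) = 474 Ω
Net reactance X = X_L − X_C = 1290 Ω
Z = 3020 + j1290 Ω
|Z| = √(3020² + 1290²) = 3290 Ω
∠Z = arctan(1290/3020) = 23.2°

23.2°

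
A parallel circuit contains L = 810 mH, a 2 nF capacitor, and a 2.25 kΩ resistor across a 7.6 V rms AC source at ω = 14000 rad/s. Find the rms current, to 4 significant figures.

3.409 mA

X_L = ωL = 11340 Ω
X_C = 1/(ωC) = 35710 Ω
Parallel: admittances add. Y = 1/R + 1/(jωL) + jωC
Y = (0.0004444 − j6.018e-05) S
|Y| = 0.0004485 S → |Z| = 1/|Y| = 2230 Ω, ∠Z = −∠Y = 7.712°
I = V/|Z| = 7.6/2230 = 3.409 mA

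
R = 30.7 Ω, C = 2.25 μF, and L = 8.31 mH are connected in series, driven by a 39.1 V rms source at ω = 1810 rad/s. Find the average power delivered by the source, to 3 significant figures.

X_L = ωL = 15.0 Ω
X_C = 1/(ωC) = 246 Ω
Net reactance X = X_L − X_C = -231 Ω
Z = 30.7 − j231 Ω
|Z| = √(30.7² + 231²) = 233 Ω
∠Z = arctan(-231/30.7) = -82.4°
I = V/|Z| = 168 mA
P = VI cos φ = 39.1 × 0.168 × cos(-82.4°) = 868 mW

868 mW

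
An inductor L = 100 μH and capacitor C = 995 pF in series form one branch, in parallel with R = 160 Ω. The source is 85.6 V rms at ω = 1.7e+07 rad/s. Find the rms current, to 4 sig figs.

537.5 mA

X_L = ωL = 1700 Ω
X_C = 1/(ωC) = 59.12 Ω
Branch 1: Z₁ = R = 160.0 Ω
Branch 2 (series LC): Z₂ = j(X_L − X_C) = j1641 Ω
Parallel: Z = Z₁Z₂/(Z₁+Z₂), |Z| = 159.2 Ω, ∠Z = 5.569°
I = V/|Z| = 85.6/159.2 = 537.5 mA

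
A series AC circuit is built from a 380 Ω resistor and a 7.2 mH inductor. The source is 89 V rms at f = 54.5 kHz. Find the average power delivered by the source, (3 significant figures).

ω = 2πf = 342400 rad/s
X_L = ωL = 2470 Ω
Z = 380 + j2470 Ω
|Z| = √(380² + 2470²) = 2490 Ω
∠Z = arctan(2470/380) = 81.2°
I = V/|Z| = 35.7 mA
P = VI cos φ = 89 × 0.0357 × cos(81.2°) = 484 mW

484 mW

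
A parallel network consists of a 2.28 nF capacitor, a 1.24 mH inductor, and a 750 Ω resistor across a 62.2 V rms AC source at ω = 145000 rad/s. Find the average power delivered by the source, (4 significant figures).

5.158 W

X_L = ωL = 179.8 Ω
X_C = 1/(ωC) = 3025 Ω
Parallel: admittances add. Y = 1/R + 1/(jωL) + jωC
Y = (0.001333 − j0.005231) S
|Y| = 0.005398 S → |Z| = 1/|Y| = 185.2 Ω, ∠Z = −∠Y = 75.70°
I = V/|Z| = 335.8 mA
P = VI cos φ = 62.2 × 0.3358 × cos(75.70°) = 5.158 W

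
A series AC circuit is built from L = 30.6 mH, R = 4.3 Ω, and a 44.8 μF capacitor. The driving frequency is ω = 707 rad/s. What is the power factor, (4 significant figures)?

X_L = ωL = 21.63 Ω
X_C = 1/(ωC) = 31.57 Ω
Net reactance X = X_L − X_C = -9.938 Ω
Z = 4.300 − j9.938 Ω
|Z| = √(4.300² + 9.938²) = 10.83 Ω
∠Z = arctan(-9.938/4.300) = -66.60°
cos φ = cos(-66.60°) = 0.3971

0.3971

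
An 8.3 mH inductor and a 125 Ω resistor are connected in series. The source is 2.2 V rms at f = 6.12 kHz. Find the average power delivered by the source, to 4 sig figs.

ω = 2πf = 38450 rad/s
X_L = ωL = 319.2 Ω
Z = 125.0 + j319.2 Ω
|Z| = √(125.0² + 319.2²) = 342.8 Ω
∠Z = arctan(319.2/125.0) = 68.61°
I = V/|Z| = 6.418 mA
P = VI cos φ = 2.2 × 0.006418 × cos(68.61°) = 5.149 mW

5.149 mW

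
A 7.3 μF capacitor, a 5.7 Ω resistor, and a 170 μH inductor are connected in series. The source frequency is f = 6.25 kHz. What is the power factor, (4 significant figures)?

0.8728

ω = 2πf = 39270 rad/s
X_L = ωL = 6.676 Ω
X_C = 1/(ωC) = 3.488 Ω
Net reactance X = X_L − X_C = 3.188 Ω
Z = 5.700 + j3.188 Ω
|Z| = √(5.700² + 3.188²) = 6.531 Ω
∠Z = arctan(3.188/5.700) = 29.21°
cos φ = cos(29.21°) = 0.8728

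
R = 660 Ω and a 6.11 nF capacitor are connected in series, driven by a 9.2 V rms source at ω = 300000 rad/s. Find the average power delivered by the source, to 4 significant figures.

76.19 mW

X_C = 1/(ωC) = 545.6 Ω
Z = 660.0 − j545.6 Ω
|Z| = √(660.0² + 545.6²) = 856.3 Ω
∠Z = arctan(-545.6/660.0) = -39.58°
I = V/|Z| = 10.74 mA
P = VI cos φ = 9.2 × 0.01074 × cos(-39.58°) = 76.19 mW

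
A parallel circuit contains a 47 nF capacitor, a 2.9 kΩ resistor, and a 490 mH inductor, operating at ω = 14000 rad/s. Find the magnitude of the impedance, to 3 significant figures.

X_L = ωL = 6860 Ω
X_C = 1/(ωC) = 1520 Ω
Parallel: admittances add. Y = 1/R + 1/(jωL) + jωC
Y = (0.000345 + j0.000512) S
|Y| = 0.000617 S → |Z| = 1/|Y| = 1620 Ω, ∠Z = −∠Y = -56.1°

1620 Ω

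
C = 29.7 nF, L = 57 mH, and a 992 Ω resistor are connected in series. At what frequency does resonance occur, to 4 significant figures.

3.868 kHz

ω₀ = 1/√(LC) = 1/√(0.057 × 2.97e-08) = 24300 rad/s
f₀ = ω₀/(2π) = 3.868 kHz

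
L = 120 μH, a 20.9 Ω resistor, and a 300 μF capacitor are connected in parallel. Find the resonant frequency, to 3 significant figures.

839 Hz

ω₀ = 1/√(LC) = 1/√(0.00012 × 0.0003) = 5270 rad/s
f₀ = ω₀/(2π) = 839 Hz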